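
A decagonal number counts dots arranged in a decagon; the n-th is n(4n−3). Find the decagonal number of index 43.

7267

The 43rd decagonal number is n(4n−3) with n = 43.
43·(4·43 − 3) = 43·169 = 7267.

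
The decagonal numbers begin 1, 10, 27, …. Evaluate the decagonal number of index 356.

505876

The 356th decagonal number is n(4n−3) with n = 356.
356·(4·356 − 3) = 356·1421 = 505876.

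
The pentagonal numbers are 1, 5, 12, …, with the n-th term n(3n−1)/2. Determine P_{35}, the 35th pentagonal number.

The 35th pentagonal number is n(3n−1)/2 with n = 35.
35·(3·35 − 1)/2 = 35·104/2 = 35·52 = 1820.

1820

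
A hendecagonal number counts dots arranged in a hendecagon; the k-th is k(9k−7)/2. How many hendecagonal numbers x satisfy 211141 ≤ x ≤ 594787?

The n-th hendecagonal number is n(9n−7)/2.
Smallest index with value ≥ 211141: n = 217 (giving 211141).
Largest index with value ≤ 594787: n = 363 (giving 591690).
Indices 217 through 363: 147 terms.

147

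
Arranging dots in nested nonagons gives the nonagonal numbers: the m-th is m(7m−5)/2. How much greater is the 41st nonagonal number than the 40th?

281

Consecutive nonagonal numbers differ by 7n − 6: here 7·41 − 6 = 281.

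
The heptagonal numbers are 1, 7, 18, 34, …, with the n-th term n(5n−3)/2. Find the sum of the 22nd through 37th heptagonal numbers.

Σ i(5i−3)/2 = (5Σi² − 3Σi) / 2 over i = 22..37.
Σi = 703 − 231 = 472 and Σi² = 17575 − 3311 = 14264.
(5·14264 − 3·472) / 2 = 69904/2 = 34952.

34952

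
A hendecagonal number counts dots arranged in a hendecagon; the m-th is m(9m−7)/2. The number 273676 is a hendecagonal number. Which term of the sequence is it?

247

Set n(9n−7)/2 = 273676, giving 9n² − 7n − 547352 = 0.
The discriminant is 49 + 72·273676 = 19704721, and √19704721 = 4439.
So n = (7 + 4439) / 18 = 4446/18 = 247.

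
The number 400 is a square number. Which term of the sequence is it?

20

We need n² = 400, so n = √400 = 20.
Check: 20² = 400. ✓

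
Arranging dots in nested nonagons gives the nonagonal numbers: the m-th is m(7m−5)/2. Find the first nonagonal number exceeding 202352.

Solve n(7n−5)/2 > 202352 for integer n.
The largest n with value ≤ 202352 is 240 (since 201000 ≤ 202352 < 202681), so the first above is n = 241, value 202681.

202681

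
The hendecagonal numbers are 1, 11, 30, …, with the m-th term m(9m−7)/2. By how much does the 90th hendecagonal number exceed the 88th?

1595

90·(9·90 − 7)/2 = 36135 and 88·(9·88 − 7)/2 = 34540.
Difference: 36135 − 34540 = 1595.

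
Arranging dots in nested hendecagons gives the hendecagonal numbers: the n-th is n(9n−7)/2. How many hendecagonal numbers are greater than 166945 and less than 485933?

The n-th hendecagonal number is n(9n−7)/2.
Smallest index with value > 166945: n = 194 (giving 168683).
Largest index with value < 485933: n = 328 (giving 482980).
Indices 194 through 328: 135 terms.

135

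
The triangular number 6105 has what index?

Set n(n+1)/2 = 6105, giving n² + n − 12210 = 0.
So n = (-1 + 221) / 2 = 220/2 = 110.

110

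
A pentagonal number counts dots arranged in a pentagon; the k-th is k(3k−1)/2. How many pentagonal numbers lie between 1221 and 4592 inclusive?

27

The n-th pentagonal number is n(3n−1)/2.
Smallest index with value ≥ 1221: n = 29 (giving 1247).
Largest index with value ≤ 4592: n = 55 (giving 4510).
Indices 29 through 55: 27 terms.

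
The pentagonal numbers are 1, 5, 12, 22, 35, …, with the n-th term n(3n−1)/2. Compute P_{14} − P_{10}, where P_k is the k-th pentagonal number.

142

14·(3·14 − 1)/2 = 287 and 10·(3·10 − 1)/2 = 145.
Difference: 287 − 145 = 142.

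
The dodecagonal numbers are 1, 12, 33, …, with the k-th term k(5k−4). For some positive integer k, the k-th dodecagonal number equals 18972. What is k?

62

Set n(5n−4) = 18972, giving 5n² − 4n − 18972 = 0.
The discriminant is 16 + 20·18972 = 379456, and √379456 = 616.
So n = (4 + 616) / 10 = 620/10 = 62.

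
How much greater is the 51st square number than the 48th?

297

51² = 2601 and 48² = 2304.
Difference: 2601 − 2304 = 297.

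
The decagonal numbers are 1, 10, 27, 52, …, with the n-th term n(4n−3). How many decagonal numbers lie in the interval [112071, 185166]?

48

The n-th decagonal number is n(4n−3).
Smallest index with value ≥ 112071: n = 168 (giving 112392).
Largest index with value ≤ 185166: n = 215 (giving 184255).
Indices 168 through 215: 48 terms.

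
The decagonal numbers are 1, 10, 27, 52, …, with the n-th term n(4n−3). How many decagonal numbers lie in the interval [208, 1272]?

The n-th decagonal number is n(4n−3).
Smallest index with value ≥ 208: n = 8 (giving 232).
Largest index with value ≤ 1272: n = 18 (giving 1242).
Indices 8 through 18: 11 terms.

11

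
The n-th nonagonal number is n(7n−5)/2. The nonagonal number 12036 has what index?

Set n(7n−5)/2 = 12036, giving 7n² − 5n − 24072 = 0.
The discriminant is 25 + 56·12036 = 674041, and √674041 = 821.
So n = (5 + 821) / 14 = 826/14 = 59.

59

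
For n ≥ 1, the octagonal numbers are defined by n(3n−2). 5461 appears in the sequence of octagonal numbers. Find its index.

43

Set n(3n−2) = 5461, giving 3n² − 2n − 5461 = 0.
The discriminant is 4 + 12·5461 = 65536, and √65536 = 256.
So n = (2 + 256) / 6 = 258/6 = 43.
Check: 43·(3·43 − 2) = 5461. ✓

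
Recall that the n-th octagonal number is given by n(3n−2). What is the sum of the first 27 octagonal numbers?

Σ i(3i−2) = 3Σi² − 2Σi over i = 1..27.
Σi = 378 and Σi² = 6930.
3·6930 − 2·378 = 20034.

20034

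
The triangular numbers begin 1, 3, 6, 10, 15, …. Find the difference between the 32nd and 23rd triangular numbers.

252

32·33/2 = 528 and 23·24/2 = 276.
Difference: 528 − 276 = 252.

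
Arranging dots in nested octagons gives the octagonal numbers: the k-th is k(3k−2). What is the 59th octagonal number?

The 59th octagonal number is n(3n−2) with n = 59.
59·(3·59 − 2) = 59·175 = 10325.

10325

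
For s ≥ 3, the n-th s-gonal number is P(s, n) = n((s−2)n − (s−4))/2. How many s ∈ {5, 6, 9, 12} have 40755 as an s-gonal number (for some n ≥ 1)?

s = 5: P(5, 165) = 40755. ✓
s = 6: P(6, 143) = 40755. ✓
s = 9: P(9, 108) = 40554 and P(9, 109) = 41311; 40755 is not s-gonal.
s = 12: P(12, 90) = 40140 and P(12, 91) = 41041; 40755 is not s-gonal.
Hits: s ∈ {5, 6} → 2.

2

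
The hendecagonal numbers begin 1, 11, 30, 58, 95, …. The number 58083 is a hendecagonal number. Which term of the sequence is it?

114

Set n(9n−7)/2 = 58083, giving 9n² − 7n − 116166 = 0.
The discriminant is 49 + 72·58083 = 4182025, and √4182025 = 2045.
So n = (7 + 2045) / 18 = 2052/18 = 114.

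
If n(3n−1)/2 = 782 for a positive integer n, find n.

23

Set n(3n−1)/2 = 782, giving 3n² − n − 1564 = 0.
The discriminant is 1 + 24·782 = 18769, and √18769 = 137.
So n = (1 + 137) / 6 = 138/6 = 23.
Check: 23·(3·23 − 1)/2 = 782. ✓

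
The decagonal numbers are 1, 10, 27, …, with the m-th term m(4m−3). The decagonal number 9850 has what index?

50

Set n(4n−3) = 9850, giving 4n² − 3n − 9850 = 0.
So n = (3 + 397) / 8 = 400/8 = 50.
Check: 50·(4·50 − 3) = 9850. ✓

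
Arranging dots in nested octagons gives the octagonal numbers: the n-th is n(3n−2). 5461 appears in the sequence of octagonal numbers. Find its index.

Set n(3n−2) = 5461, giving 3n² − 2n − 5461 = 0.
The discriminant is 4 + 12·5461 = 65536, and √65536 = 256.
So n = (2 + 256) / 6 = 258/6 = 43.

43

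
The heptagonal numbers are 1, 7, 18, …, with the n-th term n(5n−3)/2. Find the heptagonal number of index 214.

114169

The 214th heptagonal number is n(5n−3)/2 with n = 214.
214·(5·214 − 3)/2 = 214·1067/2 = 114169.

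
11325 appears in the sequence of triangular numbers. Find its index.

Set n(n+1)/2 = 11325, giving n² + n − 22650 = 0.
So n = (-1 + 301) / 2 = 300/2 = 150.

150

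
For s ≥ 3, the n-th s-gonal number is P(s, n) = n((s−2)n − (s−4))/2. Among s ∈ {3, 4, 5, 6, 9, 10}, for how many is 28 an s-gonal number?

2

s = 3: P(3, 7) = 28. ✓
s = 4: P(4, 5) = 25 and P(4, 6) = 36; 28 is not s-gonal.
s = 5: P(5, 4) = 22 and P(5, 5) = 35; 28 is not s-gonal.
s = 6: P(6, 4) = 28. ✓
s = 9: P(9, 3) = 24 and P(9, 4) = 46; 28 is not s-gonal.
s = 10: P(10, 3) = 27 and P(10, 4) = 52; 28 is not s-gonal.
Hits: s ∈ {3, 6} → 2.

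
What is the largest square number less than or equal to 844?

Solve n² ≤ 844 for integer n.
n = 29 gives 841 ≤ 844, while n = 30 gives 900 > 844; so the answer is 841.

841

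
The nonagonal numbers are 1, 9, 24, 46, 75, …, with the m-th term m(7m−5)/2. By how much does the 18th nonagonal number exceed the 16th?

18·(7·18 − 5)/2 = 1089 and 16·(7·16 − 5)/2 = 856.
Difference: 1089 − 856 = 233.

233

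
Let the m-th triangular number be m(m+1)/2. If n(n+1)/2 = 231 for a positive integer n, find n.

21

Set n(n+1)/2 = 231, giving n² + n − 462 = 0.
So n = (-1 + 43) / 2 = 42/2 = 21.
Check: 21·22/2 = 231. ✓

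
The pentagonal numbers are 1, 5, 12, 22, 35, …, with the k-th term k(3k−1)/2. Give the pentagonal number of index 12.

210

12·(3·12 − 1)/2 = 12·35/2 = 210.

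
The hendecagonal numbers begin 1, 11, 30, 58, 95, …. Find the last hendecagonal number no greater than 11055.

Solve n(9n−7)/2 ≤ 11055 for integer n.
n = 49 gives 10633 ≤ 11055, while n = 50 gives 11075 > 11055; so the answer is 10633.

10633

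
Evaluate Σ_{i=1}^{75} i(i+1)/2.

73150

Σ i(i+1)/2 = (Σi² + Σi) / 2 over i = 1..75.
Σi = 2850 and Σi² = 143450.
(1·143450 + 1·2850) / 2 = 146300/2 = 73150.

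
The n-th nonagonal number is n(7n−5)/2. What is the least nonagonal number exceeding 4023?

4200

Solve n(7n−5)/2 > 4023 for integer n.
The largest n with value ≤ 4023 is 34 (since 3961 ≤ 4023 < 4200), so the first above is n = 35, value 4200.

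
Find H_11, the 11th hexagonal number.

231

The 11th hexagonal number is n(2n−1) with n = 11.
11·(2·11 − 1) = 11·21 = 231.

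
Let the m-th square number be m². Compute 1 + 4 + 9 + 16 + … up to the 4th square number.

Σ_{i=1}^{4} i² = 4·5·9/6 = 30.

30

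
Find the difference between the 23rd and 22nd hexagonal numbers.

Consecutive hexagonal numbers differ by 4n − 3: here 4·23 − 3 = 89.

89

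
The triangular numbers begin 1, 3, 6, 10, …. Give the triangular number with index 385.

74305

385·386/2 = 148610/2 = 74305.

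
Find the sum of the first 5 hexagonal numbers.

95

Σ i(2i−1) = 2Σi² − Σi over i = 1..5.
Σi = 15 and Σi² = 55.
2·55 − 1·15 = 95.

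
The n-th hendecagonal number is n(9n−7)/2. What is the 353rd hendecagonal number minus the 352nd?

Consecutive hendecagonal numbers differ by 9n − 8: here 9·353 − 8 = 3169.

3169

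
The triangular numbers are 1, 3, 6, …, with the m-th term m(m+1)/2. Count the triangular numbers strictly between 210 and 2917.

55

The n-th triangular number is n(n+1)/2.
Smallest index with value > 210: n = 21 (giving 231).
Largest index with value < 2917: n = 75 (giving 2850).
Indices 21 through 75: 55 terms.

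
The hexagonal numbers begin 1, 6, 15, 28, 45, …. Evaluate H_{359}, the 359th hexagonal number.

The 359th hexagonal number is n(2n−1) with n = 359.
359·(2·359 − 1) = 359·717 = 257403.

257403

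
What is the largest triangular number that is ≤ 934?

903

Solve n(n+1)/2 ≤ 934 for integer n.
n = 42 gives 903 ≤ 934, while n = 43 gives 946 > 934; so the answer is 903.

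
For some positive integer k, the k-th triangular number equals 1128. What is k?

Set n(n+1)/2 = 1128, giving n² + n − 2256 = 0.
The discriminant is 1 + 8·1128 = 9025, and √9025 = 95.
So n = (-1 + 95) / 2 = 94/2 = 47.
Check: 47·48/2 = 1128. ✓

47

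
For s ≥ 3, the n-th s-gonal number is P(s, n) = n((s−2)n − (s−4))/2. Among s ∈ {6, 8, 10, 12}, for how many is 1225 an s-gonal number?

1

s = 6: P(6, 25) = 1225. ✓
s = 8: P(8, 20) = 1160 and P(8, 21) = 1281; 1225 is not s-gonal.
s = 10: P(10, 17) = 1105 and P(10, 18) = 1242; 1225 is not s-gonal.
s = 12: P(12, 16) = 1216 and P(12, 17) = 1377; 1225 is not s-gonal.
Hits: s ∈ {6} → 1.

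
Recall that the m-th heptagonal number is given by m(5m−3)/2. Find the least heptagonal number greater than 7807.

8037

Solve n(5n−3)/2 > 7807 for integer n.
The largest n with value ≤ 7807 is 56 (since 7756 ≤ 7807 < 8037), so the first above is n = 57, value 8037.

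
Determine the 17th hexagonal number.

The 17th hexagonal number is n(2n−1) with n = 17.
17·(2·17 − 1) = 17·33 = 561.

561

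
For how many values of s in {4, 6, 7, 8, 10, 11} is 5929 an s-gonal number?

2

s = 4: P(4, 77) = 5929. ✓
s = 6: P(6, 54) = 5778 and P(6, 55) = 5995; 5929 is not s-gonal.
s = 7: P(7, 49) = 5929. ✓
s = 8: P(8, 44) = 5720 and P(8, 45) = 5985; 5929 is not s-gonal.
s = 10: P(10, 38) = 5662 and P(10, 39) = 5967; 5929 is not s-gonal.
s = 11: P(11, 36) = 5706 and P(11, 37) = 6031; 5929 is not s-gonal.
Hits: s ∈ {4, 7} → 2.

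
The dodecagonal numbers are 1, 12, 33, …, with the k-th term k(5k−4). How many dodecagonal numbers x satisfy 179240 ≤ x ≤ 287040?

The n-th dodecagonal number is n(5n−4).
Smallest index with value ≥ 179240: n = 190 (giving 179740).
Largest index with value ≤ 287040: n = 240 (giving 287040).
Indices 190 through 240: 51 terms.

51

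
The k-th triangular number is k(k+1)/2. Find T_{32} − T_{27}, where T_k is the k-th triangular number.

150

32·33/2 = 528 and 27·28/2 = 378.
Difference: 528 − 378 = 150.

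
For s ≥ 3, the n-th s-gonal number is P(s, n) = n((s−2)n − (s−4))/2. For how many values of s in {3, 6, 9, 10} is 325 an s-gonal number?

3

s = 3: P(3, 25) = 325. ✓
s = 6: P(6, 13) = 325. ✓
s = 9: P(9, 10) = 325. ✓
s = 10: P(10, 9) = 297 and P(10, 10) = 370; 325 is not s-gonal.
Hits: s ∈ {3, 6, 9} → 3.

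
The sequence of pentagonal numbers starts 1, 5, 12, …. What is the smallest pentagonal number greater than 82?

Solve n(3n−1)/2 > 82 for integer n.
The largest n with value ≤ 82 is 7 (since 70 ≤ 82 < 92), so the first above is n = 8, value 92.

92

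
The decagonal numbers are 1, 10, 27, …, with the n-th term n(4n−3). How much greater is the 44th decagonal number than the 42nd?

682

44·(4·44 − 3) = 7612 and 42·(4·42 − 3) = 6930.
Difference: 7612 − 6930 = 682.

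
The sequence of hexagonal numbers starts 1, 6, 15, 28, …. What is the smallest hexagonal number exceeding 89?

91

Solve n(2n−1) > 89 for integer n.
The largest n with value ≤ 89 is 6 (since 66 ≤ 89 < 91), so the first above is n = 7, value 91.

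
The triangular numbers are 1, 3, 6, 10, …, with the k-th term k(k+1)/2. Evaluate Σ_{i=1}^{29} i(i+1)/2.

Σ i(i+1)/2 = (Σi² + Σi) / 2 over i = 1..29.
Σi = 435 and Σi² = 8555.
(1·8555 + 1·435) / 2 = 8990/2 = 4495.

4495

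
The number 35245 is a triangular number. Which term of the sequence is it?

265

Set n(n+1)/2 = 35245, giving n² + n − 70490 = 0.
The discriminant is 1 + 8·35245 = 281961, and √281961 = 531.
So n = (-1 + 531) / 2 = 530/2 = 265.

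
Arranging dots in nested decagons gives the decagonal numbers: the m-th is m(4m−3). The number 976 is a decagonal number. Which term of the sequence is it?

Set n(4n−3) = 976, giving 4n² − 3n − 976 = 0.
So n = (3 + 125) / 8 = 128/8 = 16.
Check: 16·(4·16 − 3) = 976. ✓

16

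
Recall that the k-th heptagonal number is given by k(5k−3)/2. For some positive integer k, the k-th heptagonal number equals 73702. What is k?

172

Set n(5n−3)/2 = 73702, giving 5n² − 3n − 147404 = 0.
So n = (3 + 1717) / 10 = 1720/10 = 172.
Check: 172·(5·172 − 3)/2 = 73702. ✓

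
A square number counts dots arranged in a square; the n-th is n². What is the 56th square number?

The 56th square number is n² with n = 56.
56² = 3136.

3136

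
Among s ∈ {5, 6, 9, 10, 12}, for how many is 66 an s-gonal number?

1

s = 5: P(5, 6) = 51 and P(5, 7) = 70; 66 is not s-gonal.
s = 6: P(6, 6) = 66. ✓
s = 9: P(9, 4) = 46 and P(9, 5) = 75; 66 is not s-gonal.
s = 10: P(10, 4) = 52 and P(10, 5) = 85; 66 is not s-gonal.
s = 12: P(12, 4) = 64 and P(12, 5) = 105; 66 is not s-gonal.
Hits: s ∈ {6} → 1.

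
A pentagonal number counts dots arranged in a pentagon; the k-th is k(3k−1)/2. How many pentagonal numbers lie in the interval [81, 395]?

9

The n-th pentagonal number is n(3n−1)/2.
Smallest index with value ≥ 81: n = 8 (giving 92).
Largest index with value ≤ 395: n = 16 (giving 376).
Indices 8 through 16: 9 terms.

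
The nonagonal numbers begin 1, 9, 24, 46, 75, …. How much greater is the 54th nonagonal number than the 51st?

54·(7·54 − 5)/2 = 10071 and 51·(7·51 − 5)/2 = 8976.
Difference: 10071 − 8976 = 1095.

1095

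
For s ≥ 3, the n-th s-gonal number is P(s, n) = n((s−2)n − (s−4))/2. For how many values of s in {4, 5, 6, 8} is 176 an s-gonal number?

2

s = 4: P(4, 13) = 169 and P(4, 14) = 196; 176 is not s-gonal.
s = 5: P(5, 11) = 176. ✓
s = 6: P(6, 9) = 153 and P(6, 10) = 190; 176 is not s-gonal.
s = 8: P(8, 8) = 176. ✓
Hits: s ∈ {5, 8} → 2.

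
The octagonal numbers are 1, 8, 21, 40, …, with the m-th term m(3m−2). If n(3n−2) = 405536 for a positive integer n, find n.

Set n(3n−2) = 405536, giving 3n² − 2n − 405536 = 0.
So n = (2 + 2206) / 6 = 2208/6 = 368.
Check: 368·(3·368 − 2) = 405536. ✓

368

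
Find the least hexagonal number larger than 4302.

4371

Solve n(2n−1) > 4302 for integer n.
The largest n with value ≤ 4302 is 46 (since 4186 ≤ 4302 < 4371), so the first above is n = 47, value 4371.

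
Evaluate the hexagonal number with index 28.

28·(2·28 − 1) = 28·55 = 1540.

1540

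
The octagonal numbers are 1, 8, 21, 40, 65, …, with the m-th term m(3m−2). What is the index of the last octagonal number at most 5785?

Solve n(3n−2) ≤ 5785 for integer n.
n = 44 gives 5720 ≤ 5785, while n = 45 gives 5985 > 5785; so the answer is index 44.

44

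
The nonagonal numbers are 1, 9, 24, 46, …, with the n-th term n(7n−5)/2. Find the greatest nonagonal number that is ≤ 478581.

478225

Solve n(7n−5)/2 ≤ 478581 for integer n.
n = 370 gives 478225 ≤ 478581, while n = 371 gives 480816 > 478581; so the answer is 478225.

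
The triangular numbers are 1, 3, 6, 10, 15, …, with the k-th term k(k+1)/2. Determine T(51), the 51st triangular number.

1326

The 51st triangular number is n(n+1)/2 with n = 51.
51·52/2 = 2652/2 = 1326.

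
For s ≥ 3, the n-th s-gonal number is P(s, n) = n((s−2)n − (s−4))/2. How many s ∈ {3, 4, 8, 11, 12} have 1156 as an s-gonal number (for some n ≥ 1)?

s = 3: P(3, 47) = 1128 and P(3, 48) = 1176; 1156 is not s-gonal.
s = 4: P(4, 34) = 1156. ✓
s = 8: P(8, 19) = 1045 and P(8, 20) = 1160; 1156 is not s-gonal.
s = 11: P(11, 16) = 1096 and P(11, 17) = 1241; 1156 is not s-gonal.
s = 12: P(12, 15) = 1065 and P(12, 16) = 1216; 1156 is not s-gonal.
Hits: s ∈ {4} → 1.

1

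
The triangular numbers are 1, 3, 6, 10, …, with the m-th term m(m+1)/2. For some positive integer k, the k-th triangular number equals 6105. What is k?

110

Set n(n+1)/2 = 6105, giving n² + n − 12210 = 0.
The discriminant is 1 + 8·6105 = 48841, and √48841 = 221.
So n = (-1 + 221) / 2 = 220/2 = 110.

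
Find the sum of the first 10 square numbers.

Σ_{i=1}^{10} i² = 10·11·21/6 = 385.

385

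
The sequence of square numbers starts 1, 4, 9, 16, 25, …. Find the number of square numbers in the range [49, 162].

6

The n-th square number is n².
Smallest index with value ≥ 49: n = 7 (giving 49).
Largest index with value ≤ 162: n = 12 (giving 144).
Indices 7 through 12: 6 terms.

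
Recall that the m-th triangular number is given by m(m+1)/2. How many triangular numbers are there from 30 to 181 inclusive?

11

The n-th triangular number is n(n+1)/2.
Smallest index with value ≥ 30: n = 8 (giving 36).
Largest index with value ≤ 181: n = 18 (giving 171).
Indices 8 through 18: 11 terms.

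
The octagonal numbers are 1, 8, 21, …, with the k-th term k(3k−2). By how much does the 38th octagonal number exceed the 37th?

Consecutive octagonal numbers differ by 6n − 5: here 6·38 − 5 = 223.

223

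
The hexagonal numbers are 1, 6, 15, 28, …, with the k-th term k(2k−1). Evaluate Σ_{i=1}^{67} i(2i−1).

202742

Σ i(2i−1) = 2Σi² − Σi over i = 1..67.
Σi = 2278 and Σi² = 102510.
2·102510 − 1·2278 = 202742.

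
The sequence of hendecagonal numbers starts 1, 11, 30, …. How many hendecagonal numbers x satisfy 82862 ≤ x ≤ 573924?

221

The n-th hendecagonal number is n(9n−7)/2.
Smallest index with value ≥ 82862: n = 137 (giving 83981).
Largest index with value ≤ 573924: n = 357 (giving 572271).
Indices 137 through 357: 221 terms.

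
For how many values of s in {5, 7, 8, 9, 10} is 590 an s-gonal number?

s = 5: P(5, 20) = 590. ✓
s = 7: P(7, 15) = 540 and P(7, 16) = 616; 590 is not s-gonal.
s = 8: P(8, 14) = 560 and P(8, 15) = 645; 590 is not s-gonal.
s = 9: P(9, 13) = 559 and P(9, 14) = 651; 590 is not s-gonal.
s = 10: P(10, 12) = 540 and P(10, 13) = 637; 590 is not s-gonal.
Hits: s ∈ {5} → 1.

1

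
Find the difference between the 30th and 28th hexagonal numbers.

230

30·(2·30 − 1) = 1770 and 28·(2·28 − 1) = 1540.
Difference: 1770 − 1540 = 230.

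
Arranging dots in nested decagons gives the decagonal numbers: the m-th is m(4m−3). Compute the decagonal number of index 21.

21·(4·21 − 3) = 21·81 = 1701.

1701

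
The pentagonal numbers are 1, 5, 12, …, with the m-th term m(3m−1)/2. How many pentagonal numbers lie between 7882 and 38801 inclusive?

The n-th pentagonal number is n(3n−1)/2.
Smallest index with value ≥ 7882: n = 73 (giving 7957).
Largest index with value ≤ 38801: n = 161 (giving 38801).
Indices 73 through 161: 89 terms.

89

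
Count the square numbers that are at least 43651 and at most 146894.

The n-th square number is n².
Smallest index with value ≥ 43651: n = 209 (giving 43681).
Largest index with value ≤ 146894: n = 383 (giving 146689).
Indices 209 through 383: 175 terms.

175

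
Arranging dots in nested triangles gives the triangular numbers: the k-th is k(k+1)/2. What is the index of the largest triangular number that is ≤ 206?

19

Solve n(n+1)/2 ≤ 206 for integer n.
n = 19 gives 190 ≤ 206, while n = 20 gives 210 > 206; so the answer is index 19.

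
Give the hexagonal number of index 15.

The 15th hexagonal number is n(2n−1) with n = 15.
15·(2·15 − 1) = 15·29 = 435.

435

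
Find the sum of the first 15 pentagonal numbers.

Σ i(3i−1)/2 = (3Σi² − Σi) / 2 over i = 1..15.
Σi = 120 and Σi² = 1240.
(3·1240 − 1·120) / 2 = 3600/2 = 1800.

1800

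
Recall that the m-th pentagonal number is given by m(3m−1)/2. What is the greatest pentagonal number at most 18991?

Solve n(3n−1)/2 ≤ 18991 for integer n.
n = 112 gives 18760 ≤ 18991, while n = 113 gives 19097 > 18991; so the answer is 18760.

18760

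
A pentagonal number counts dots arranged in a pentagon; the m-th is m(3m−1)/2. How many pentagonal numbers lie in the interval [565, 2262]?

The n-th pentagonal number is n(3n−1)/2.
Smallest index with value ≥ 565: n = 20 (giving 590).
Largest index with value ≤ 2262: n = 39 (giving 2262).
Indices 20 through 39: 20 terms.

20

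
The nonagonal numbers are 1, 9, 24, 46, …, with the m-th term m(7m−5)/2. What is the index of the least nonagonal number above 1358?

21

Solve n(7n−5)/2 > 1358 for integer n.
The largest n with value ≤ 1358 is 20 (since 1350 ≤ 1358 < 1491), so the first above is n = 21, value 1491.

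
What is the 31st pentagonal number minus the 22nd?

31·(3·31 − 1)/2 = 1426 and 22·(3·22 − 1)/2 = 715.
Difference: 1426 − 715 = 711.

711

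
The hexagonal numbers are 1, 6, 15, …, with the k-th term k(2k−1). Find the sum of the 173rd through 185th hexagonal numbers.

Σ i(2i−1) = 2Σi² − Σi over i = 173..185.
Σi = 17205 − 14878 = 2327 and Σi² = 2127685 − 1710970 = 416715.
2·416715 − 1·2327 = 831103.

831103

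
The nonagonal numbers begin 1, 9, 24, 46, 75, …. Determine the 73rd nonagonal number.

The 73rd nonagonal number is n(7n−5)/2 with n = 73.
73·(7·73 − 5)/2 = 73·506/2 = 73·253 = 18469.

18469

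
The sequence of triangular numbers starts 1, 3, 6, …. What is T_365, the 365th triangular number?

66795

The 365th triangular number is n(n+1)/2 with n = 365.
365·366/2 = 133590/2 = 66795.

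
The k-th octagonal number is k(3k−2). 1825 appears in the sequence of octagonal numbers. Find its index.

25

Set n(3n−2) = 1825, giving 3n² − 2n − 1825 = 0.
The discriminant is 4 + 12·1825 = 21904, and √21904 = 148.
So n = (2 + 148) / 6 = 150/6 = 25.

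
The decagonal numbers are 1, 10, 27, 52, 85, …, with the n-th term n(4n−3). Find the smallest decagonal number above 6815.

6930

Solve n(4n−3) > 6815 for integer n.
The largest n with value ≤ 6815 is 41 (since 6601 ≤ 6815 < 6930), so the first above is n = 42, value 6930.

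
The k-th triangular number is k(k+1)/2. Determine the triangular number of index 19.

The 19th triangular number is n(n+1)/2 with n = 19.
19·20/2 = 380/2 = 190.

190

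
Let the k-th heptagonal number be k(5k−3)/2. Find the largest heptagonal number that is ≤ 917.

Solve n(5n−3)/2 ≤ 917 for integer n.
n = 19 gives 874 ≤ 917, while n = 20 gives 970 > 917; so the answer is 874.

874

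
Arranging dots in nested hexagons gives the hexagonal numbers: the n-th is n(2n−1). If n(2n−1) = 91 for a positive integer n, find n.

Set n(2n−1) = 91, giving 2n² − n − 91 = 0.
The discriminant is 1 + 8·91 = 729, and √729 = 27.
So n = (1 + 27) / 4 = 28/4 = 7.
Check: 7·(2·7 − 1) = 91. ✓

7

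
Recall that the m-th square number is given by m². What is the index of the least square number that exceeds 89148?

299

Solve n² > 89148 for integer n.
The largest n with value ≤ 89148 is 298 (since 88804 ≤ 89148 < 89401), so the first above is n = 299, value 89401.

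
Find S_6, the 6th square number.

36

6² = 36.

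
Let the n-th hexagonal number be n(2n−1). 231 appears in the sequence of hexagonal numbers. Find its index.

11

Set n(2n−1) = 231, giving 2n² − n − 231 = 0.
The discriminant is 1 + 8·231 = 1849, and √1849 = 43.
So n = (1 + 43) / 4 = 44/4 = 11.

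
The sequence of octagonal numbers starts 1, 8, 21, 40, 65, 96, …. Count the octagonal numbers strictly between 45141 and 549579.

The n-th octagonal number is n(3n−2).
Smallest index with value > 45141: n = 124 (giving 45880).
Largest index with value < 549579: n = 428 (giving 548696).
Indices 124 through 428: 305 terms.

305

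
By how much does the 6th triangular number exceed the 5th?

Consecutive triangular numbers differ by n: T_{6} − T_{5} = 6.

6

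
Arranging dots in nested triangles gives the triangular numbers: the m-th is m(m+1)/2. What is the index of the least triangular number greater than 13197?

Solve n(n+1)/2 > 13197 for integer n.
The largest n with value ≤ 13197 is 161 (since 13041 ≤ 13197 < 13203), so the first above is n = 162, value 13203.

162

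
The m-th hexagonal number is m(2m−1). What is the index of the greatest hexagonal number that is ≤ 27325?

117

Solve n(2n−1) ≤ 27325 for integer n.
n = 117 gives 27261 ≤ 27325, while n = 118 gives 27730 > 27325; so the answer is index 117.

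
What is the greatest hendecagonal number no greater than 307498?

305631

Solve n(9n−7)/2 ≤ 307498 for integer n.
n = 261 gives 305631 ≤ 307498, while n = 262 gives 307981 > 307498; so the answer is 305631.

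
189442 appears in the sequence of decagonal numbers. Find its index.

Set n(4n−3) = 189442, giving 4n² − 3n − 189442 = 0.
The discriminant is 9 + 16·189442 = 3031081, and √3031081 = 1741.
So n = (3 + 1741) / 8 = 1744/8 = 218.
Check: 218·(4·218 − 3) = 189442. ✓

218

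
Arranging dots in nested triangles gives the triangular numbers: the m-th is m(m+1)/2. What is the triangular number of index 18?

171

18·19/2 = 342/2 = 171.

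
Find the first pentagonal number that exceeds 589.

590

Solve n(3n−1)/2 > 589 for integer n.
The largest n with value ≤ 589 is 19 (since 532 ≤ 589 < 590), so the first above is n = 20, value 590.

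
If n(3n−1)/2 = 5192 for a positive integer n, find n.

Set n(3n−1)/2 = 5192, giving 3n² − n − 10384 = 0.
The discriminant is 1 + 24·5192 = 124609, and √124609 = 353.
So n = (1 + 353) / 6 = 354/6 = 59.

59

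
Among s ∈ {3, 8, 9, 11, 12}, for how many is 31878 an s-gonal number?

1

s = 3: P(3, 252) = 31878. ✓
s = 8: P(8, 103) = 31621 and P(8, 104) = 32240; 31878 is not s-gonal.
s = 9: P(9, 95) = 31350 and P(9, 96) = 32016; 31878 is not s-gonal.
s = 11: P(11, 84) = 31458 and P(11, 85) = 32215; 31878 is not s-gonal.
s = 12: P(12, 80) = 31680 and P(12, 81) = 32481; 31878 is not s-gonal.
Hits: s ∈ {3} → 1.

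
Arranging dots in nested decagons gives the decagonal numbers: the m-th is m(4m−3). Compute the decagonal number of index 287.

287·(4·287 − 3) = 287·1145 = 328615.

328615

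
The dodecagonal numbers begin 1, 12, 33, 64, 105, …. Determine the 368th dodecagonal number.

675648

The 368th dodecagonal number is n(5n−4) with n = 368.
368·(5·368 − 4) = 368·1836 = 675648.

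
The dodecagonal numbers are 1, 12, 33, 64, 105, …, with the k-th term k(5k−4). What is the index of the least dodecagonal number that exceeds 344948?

264

Solve n(5n−4) > 344948 for integer n.
The largest n with value ≤ 344948 is 263 (since 344793 ≤ 344948 < 347424), so the first above is n = 264, value 347424.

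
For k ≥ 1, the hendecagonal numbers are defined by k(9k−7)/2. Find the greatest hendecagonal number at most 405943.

403950

Solve n(9n−7)/2 ≤ 405943 for integer n.
n = 300 gives 403950 ≤ 405943, while n = 301 gives 406651 > 405943; so the answer is 403950.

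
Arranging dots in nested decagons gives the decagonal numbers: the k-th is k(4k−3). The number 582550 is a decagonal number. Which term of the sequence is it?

382

Set n(4n−3) = 582550, giving 4n² − 3n − 582550 = 0.
So n = (3 + 3053) / 8 = 3056/8 = 382.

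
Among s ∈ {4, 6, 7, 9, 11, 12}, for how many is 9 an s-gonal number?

s = 4: P(4, 3) = 9. ✓
s = 6: P(6, 2) = 6 and P(6, 3) = 15; 9 is not s-gonal.
s = 7: P(7, 2) = 7 and P(7, 3) = 18; 9 is not s-gonal.
s = 9: P(9, 2) = 9. ✓
s = 11: P(11, 1) = 1 and P(11, 2) = 11; 9 is not s-gonal.
s = 12: P(12, 1) = 1 and P(12, 2) = 12; 9 is not s-gonal.
Hits: s ∈ {4, 9} → 2.

2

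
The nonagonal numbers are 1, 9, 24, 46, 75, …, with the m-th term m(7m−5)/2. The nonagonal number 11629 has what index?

Set n(7n−5)/2 = 11629, giving 7n² − 5n − 23258 = 0.
The discriminant is 25 + 56·11629 = 651249, and √651249 = 807.
So n = (5 + 807) / 14 = 812/14 = 58.

58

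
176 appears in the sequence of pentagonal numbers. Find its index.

Set n(3n−1)/2 = 176, giving 3n² − n − 352 = 0.
The discriminant is 1 + 24·176 = 4225, and √4225 = 65.
So n = (1 + 65) / 6 = 66/6 = 11.

11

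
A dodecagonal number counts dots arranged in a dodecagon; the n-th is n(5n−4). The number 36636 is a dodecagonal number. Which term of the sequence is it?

86

Set n(5n−4) = 36636, giving 5n² − 4n − 36636 = 0.
The discriminant is 16 + 20·36636 = 732736, and √732736 = 856.
So n = (4 + 856) / 10 = 860/10 = 86.
Check: 86·(5·86 − 4) = 36636. ✓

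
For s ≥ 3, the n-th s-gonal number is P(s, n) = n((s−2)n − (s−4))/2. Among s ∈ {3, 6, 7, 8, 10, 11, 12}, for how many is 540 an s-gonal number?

2

s = 3: P(3, 32) = 528 and P(3, 33) = 561; 540 is not s-gonal.
s = 6: P(6, 16) = 496 and P(6, 17) = 561; 540 is not s-gonal.
s = 7: P(7, 15) = 540. ✓
s = 8: P(8, 13) = 481 and P(8, 14) = 560; 540 is not s-gonal.
s = 10: P(10, 12) = 540. ✓
s = 11: P(11, 11) = 506 and P(11, 12) = 606; 540 is not s-gonal.
s = 12: P(12, 10) = 460 and P(12, 11) = 561; 540 is not s-gonal.
Hits: s ∈ {7, 10} → 2.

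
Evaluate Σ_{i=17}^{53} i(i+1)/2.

Σ i(i+1)/2 = (Σi² + Σi) / 2 over i = 17..53.
Σi = 1431 − 136 = 1295 and Σi² = 51039 − 1496 = 49543.
(1·49543 + 1·1295) / 2 = 50838/2 = 25419.

25419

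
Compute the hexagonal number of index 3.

3·(2·3 − 1) = 3·5 = 15.

15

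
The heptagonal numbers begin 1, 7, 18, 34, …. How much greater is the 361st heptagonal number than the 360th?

Consecutive heptagonal numbers differ by 5n − 4: here 5·361 − 4 = 1801.

1801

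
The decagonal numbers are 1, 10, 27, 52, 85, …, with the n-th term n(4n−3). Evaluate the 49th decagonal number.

9457

The 49th decagonal number is n(4n−3) with n = 49.
49·(4·49 − 3) = 49·193 = 9457.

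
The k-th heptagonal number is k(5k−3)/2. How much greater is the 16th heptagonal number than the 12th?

16·(5·16 − 3)/2 = 616 and 12·(5·12 − 3)/2 = 342.
Difference: 616 − 342 = 274.

274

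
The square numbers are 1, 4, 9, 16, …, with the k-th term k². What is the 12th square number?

144

The 12th square number is n² with n = 12.
12² = 144.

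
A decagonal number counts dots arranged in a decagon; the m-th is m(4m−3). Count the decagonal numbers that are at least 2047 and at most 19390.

48

The n-th decagonal number is n(4n−3).
Smallest index with value ≥ 2047: n = 23 (giving 2047).
Largest index with value ≤ 19390: n = 70 (giving 19390).
Indices 23 through 70: 48 terms.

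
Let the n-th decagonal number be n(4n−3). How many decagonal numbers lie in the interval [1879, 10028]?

The n-th decagonal number is n(4n−3).
Smallest index with value ≥ 1879: n = 23 (giving 2047).
Largest index with value ≤ 10028: n = 50 (giving 9850).
Indices 23 through 50: 28 terms.

28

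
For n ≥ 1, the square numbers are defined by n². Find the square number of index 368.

The 368th square number is n² with n = 368.
368² = 135424.

135424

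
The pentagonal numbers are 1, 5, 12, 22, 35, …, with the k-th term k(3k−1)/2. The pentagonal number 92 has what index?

8

Set n(3n−1)/2 = 92, giving 3n² − n − 184 = 0.
The discriminant is 1 + 24·92 = 2209, and √2209 = 47.
So n = (1 + 47) / 6 = 48/6 = 8.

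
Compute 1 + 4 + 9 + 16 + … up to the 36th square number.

Σ_{i=1}^{36} i² = 36·37·73/6 = 16206.

16206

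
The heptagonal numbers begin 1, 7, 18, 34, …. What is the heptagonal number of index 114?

32319

The 114th heptagonal number is n(5n−3)/2 with n = 114.
114·(5·114 − 3)/2 = 114·567/2 = 32319.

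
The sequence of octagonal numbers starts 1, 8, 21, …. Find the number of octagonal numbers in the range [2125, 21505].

59

The n-th octagonal number is n(3n−2).
Smallest index with value ≥ 2125: n = 27 (giving 2133).
Largest index with value ≤ 21505: n = 85 (giving 21505).
Indices 27 through 85: 59 terms.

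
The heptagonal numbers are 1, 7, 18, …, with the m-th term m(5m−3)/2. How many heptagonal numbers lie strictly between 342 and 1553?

The n-th heptagonal number is n(5n−3)/2.
Smallest index with value > 342: n = 13 (giving 403).
Largest index with value < 1553: n = 25 (giving 1525).
Indices 13 through 25: 13 terms.

13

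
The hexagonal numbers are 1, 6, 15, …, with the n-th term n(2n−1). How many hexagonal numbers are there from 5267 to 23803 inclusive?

58

The n-th hexagonal number is n(2n−1).
Smallest index with value ≥ 5267: n = 52 (giving 5356).
Largest index with value ≤ 23803: n = 109 (giving 23653).
Indices 52 through 109: 58 terms.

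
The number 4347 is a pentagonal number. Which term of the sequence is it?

54

Set n(3n−1)/2 = 4347, giving 3n² − n − 8694 = 0.
So n = (1 + 323) / 6 = 324/6 = 54.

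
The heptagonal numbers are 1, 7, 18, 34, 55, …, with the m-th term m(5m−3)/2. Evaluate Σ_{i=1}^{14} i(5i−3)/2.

Σ i(5i−3)/2 = (5Σi² − 3Σi) / 2 over i = 1..14.
Σi = 105 and Σi² = 1015.
(5·1015 − 3·105) / 2 = 4760/2 = 2380.

2380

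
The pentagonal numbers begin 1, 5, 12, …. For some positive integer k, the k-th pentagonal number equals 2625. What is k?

Set n(3n−1)/2 = 2625, giving 3n² − n − 5250 = 0.
The discriminant is 1 + 24·2625 = 63001, and √63001 = 251.
So n = (1 + 251) / 6 = 252/6 = 42.

42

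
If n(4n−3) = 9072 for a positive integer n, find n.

Set n(4n−3) = 9072, giving 4n² − 3n − 9072 = 0.
So n = (3 + 381) / 8 = 384/8 = 48.
Check: 48·(4·48 − 3) = 9072. ✓

48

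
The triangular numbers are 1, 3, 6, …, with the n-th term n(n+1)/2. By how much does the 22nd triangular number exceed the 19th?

22·23/2 = 253 and 19·20/2 = 190.
Difference: 253 − 190 = 63.

63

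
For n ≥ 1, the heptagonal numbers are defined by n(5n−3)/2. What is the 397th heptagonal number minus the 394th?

5928

397·(5·397 − 3)/2 = 393427 and 394·(5·394 − 3)/2 = 387499.
Difference: 393427 − 387499 = 5928.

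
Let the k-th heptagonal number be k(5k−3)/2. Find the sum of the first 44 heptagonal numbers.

71940

Σ i(5i−3)/2 = (5Σi² − 3Σi) / 2 over i = 1..44.
Σi = 990 and Σi² = 29370.
(5·29370 − 3·990) / 2 = 143880/2 = 71940.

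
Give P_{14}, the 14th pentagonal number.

The 14th pentagonal number is n(3n−1)/2 with n = 14.
14·(3·14 − 1)/2 = 14·41/2 = 287.

287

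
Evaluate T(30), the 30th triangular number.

465

The 30th triangular number is n(n+1)/2 with n = 30.
30·31/2 = 930/2 = 465.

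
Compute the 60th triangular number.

The 60th triangular number is n(n+1)/2 with n = 60.
60·61/2 = 3660/2 = 1830.

1830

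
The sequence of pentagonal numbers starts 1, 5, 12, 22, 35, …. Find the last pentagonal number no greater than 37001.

36895

Solve n(3n−1)/2 ≤ 37001 for integer n.
n = 157 gives 36895 ≤ 37001, while n = 158 gives 37367 > 37001; so the answer is 36895.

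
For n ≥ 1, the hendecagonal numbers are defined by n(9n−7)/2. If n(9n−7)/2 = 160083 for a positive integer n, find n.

Set n(9n−7)/2 = 160083, giving 9n² − 7n − 320166 = 0.
The discriminant is 49 + 72·160083 = 11526025, and √11526025 = 3395.
So n = (7 + 3395) / 18 = 3402/18 = 189.

189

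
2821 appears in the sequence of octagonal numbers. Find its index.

31

Set n(3n−2) = 2821, giving 3n² − 2n − 2821 = 0.
So n = (2 + 184) / 6 = 186/6 = 31.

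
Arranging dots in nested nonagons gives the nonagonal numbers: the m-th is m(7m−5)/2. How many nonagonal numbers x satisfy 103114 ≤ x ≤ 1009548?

The n-th nonagonal number is n(7n−5)/2.
Smallest index with value ≥ 103114: n = 172 (giving 103114).
Largest index with value ≤ 1009548: n = 537 (giving 1007949).
Indices 172 through 537: 366 terms.

366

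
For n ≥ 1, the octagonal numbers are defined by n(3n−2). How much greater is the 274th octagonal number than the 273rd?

Consecutive octagonal numbers differ by 6n − 5: here 6·274 − 5 = 1639.

1639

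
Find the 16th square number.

256

The 16th square number is n² with n = 16.
16² = 256.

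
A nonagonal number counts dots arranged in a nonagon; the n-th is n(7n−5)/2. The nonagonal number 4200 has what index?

35

Set n(7n−5)/2 = 4200, giving 7n² − 5n − 8400 = 0.
The discriminant is 25 + 56·4200 = 235225, and √235225 = 485.
So n = (5 + 485) / 14 = 490/14 = 35.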